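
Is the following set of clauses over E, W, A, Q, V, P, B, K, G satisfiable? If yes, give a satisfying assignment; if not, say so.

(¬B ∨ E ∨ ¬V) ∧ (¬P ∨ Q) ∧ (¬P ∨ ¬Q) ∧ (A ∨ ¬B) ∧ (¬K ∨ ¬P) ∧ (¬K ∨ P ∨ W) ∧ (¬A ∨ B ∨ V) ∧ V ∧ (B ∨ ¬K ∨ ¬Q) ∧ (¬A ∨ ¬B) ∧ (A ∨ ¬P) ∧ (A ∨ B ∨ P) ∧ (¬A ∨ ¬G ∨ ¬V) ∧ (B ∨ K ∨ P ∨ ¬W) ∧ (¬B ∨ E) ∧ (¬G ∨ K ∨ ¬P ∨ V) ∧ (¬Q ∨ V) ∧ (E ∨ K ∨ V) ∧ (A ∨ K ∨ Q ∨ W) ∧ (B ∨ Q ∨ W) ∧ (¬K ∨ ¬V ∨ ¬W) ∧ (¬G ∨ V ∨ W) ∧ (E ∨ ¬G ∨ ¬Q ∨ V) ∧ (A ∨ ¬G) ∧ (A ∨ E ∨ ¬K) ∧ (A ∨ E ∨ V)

E=T; W=F; A=T; Q=T; V=T; P=F; B=F; K=F; G=F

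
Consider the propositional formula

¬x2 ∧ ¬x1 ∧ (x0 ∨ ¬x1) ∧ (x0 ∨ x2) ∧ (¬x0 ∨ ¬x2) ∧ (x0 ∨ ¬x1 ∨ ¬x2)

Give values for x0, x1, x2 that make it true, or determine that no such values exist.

Unit clause (¬x2) forces x2 = False.
Unit clause (¬x1) forces x1 = False.
In (x0 ∨ x2) only x0 is left, so x0 = True.
Check each clause:
  (¬x2): ¬x2 holds.
  (¬x1): ¬x1 holds.
  (x0 ∨ ¬x1): x0 holds.
  (x0 ∨ x2): x0 holds.
  (¬x0 ∨ ¬x2): ¬x2 holds.
  (x0 ∨ ¬x1 ∨ ¬x2): x0 holds.
All clauses satisfied.

x0=T, x1=F, x2=F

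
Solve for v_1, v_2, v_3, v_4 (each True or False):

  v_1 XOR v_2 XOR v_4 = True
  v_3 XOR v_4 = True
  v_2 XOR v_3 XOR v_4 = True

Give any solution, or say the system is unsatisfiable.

v_1: False, v_2: False, v_3: False, v_4: True

v_1 XOR v_2 XOR v_4 = F XOR F XOR T = True ✓
v_3 XOR v_4 = F XOR T = True ✓
v_2 XOR v_3 XOR v_4 = F XOR F XOR T = True ✓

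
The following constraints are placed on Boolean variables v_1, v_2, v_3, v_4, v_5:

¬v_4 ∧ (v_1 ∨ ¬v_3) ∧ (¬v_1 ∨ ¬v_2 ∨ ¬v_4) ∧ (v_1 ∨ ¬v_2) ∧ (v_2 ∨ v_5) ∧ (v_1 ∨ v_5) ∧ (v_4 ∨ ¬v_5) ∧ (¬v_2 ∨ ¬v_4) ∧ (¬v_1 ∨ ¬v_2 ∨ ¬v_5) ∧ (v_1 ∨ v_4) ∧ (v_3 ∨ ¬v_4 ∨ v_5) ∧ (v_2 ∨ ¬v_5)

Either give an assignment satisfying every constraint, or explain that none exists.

v_1: True, v_2: True, v_3: False, v_4: False, v_5: False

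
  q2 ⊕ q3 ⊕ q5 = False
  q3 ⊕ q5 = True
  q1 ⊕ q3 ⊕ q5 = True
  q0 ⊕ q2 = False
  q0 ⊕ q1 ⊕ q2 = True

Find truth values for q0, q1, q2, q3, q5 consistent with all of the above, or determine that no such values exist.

The formula is unsatisfiable.

Adding constraints 2, 3, 4, 5 mod 2: every variable appears an even number of times on the left, so the left side is 0.
But the right sides sum to 1 (mod 2). 0 ≠ 1 — the system is inconsistent.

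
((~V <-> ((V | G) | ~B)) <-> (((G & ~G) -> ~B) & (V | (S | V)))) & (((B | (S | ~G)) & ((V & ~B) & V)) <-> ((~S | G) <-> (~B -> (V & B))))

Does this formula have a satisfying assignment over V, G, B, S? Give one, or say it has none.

V=F, G=T, B=F, S=T

  (~V <-> ((V | G) | ~B)) <-> (((G & ~G) -> ~B) & (V | (S | V))) = True
    ~V <-> ((V | G) | ~B) = True
      ~V = True
      (V | G) | ~B = True
        V | G = True
        ~B = True
    ((G & ~G) -> ~B) & (V | (S | V)) = True
      (G & ~G) -> ~B = True
        G & ~G = False
          ~G = False
        ~B = True
      V | (S | V) = True
        S | V = True
  ((B | (S | ~G)) & ((V & ~B) & V)) <-> ((~S | G) <-> (~B -> (V & B))) = True
    (B | (S | ~G)) & ((V & ~B) & V) = False
      B | (S | ~G) = True
        S | ~G = True
          ~G = False
      (V & ~B) & V = False
        V & ~B = False
          ~B = True
    (~S | G) <-> (~B -> (V & B)) = False
      ~S | G = True
        ~S = False
      ~B -> (V & B) = False
        ~B = True
        V & B = False
Both conjuncts True, so the formula holds.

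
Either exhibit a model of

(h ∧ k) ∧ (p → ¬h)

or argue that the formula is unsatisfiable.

h: True, k: True, p: False

  h ∧ k = True
  p → ¬h = True
    ¬h = False
Both conjuncts True, so the formula holds.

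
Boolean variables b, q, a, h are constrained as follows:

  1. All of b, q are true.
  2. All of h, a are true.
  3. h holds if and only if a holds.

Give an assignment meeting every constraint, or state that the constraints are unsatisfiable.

b = True; q = True; a = True; h = True

  (1) {b, q}: all 2 true ✓
  (2) {h, a}: all 2 true ✓
  (3) h=T, a=T — same ✓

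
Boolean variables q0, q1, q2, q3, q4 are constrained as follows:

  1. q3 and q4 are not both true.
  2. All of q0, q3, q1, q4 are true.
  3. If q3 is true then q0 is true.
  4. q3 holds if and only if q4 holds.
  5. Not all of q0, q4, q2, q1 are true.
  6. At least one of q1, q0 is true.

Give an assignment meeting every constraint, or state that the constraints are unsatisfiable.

Case q3 = True:
  (1) with q3=T forces q4 = False.
  Constraint (2) is violated (q4=F) — contradiction.
Case q3 = False:
  Constraint (2) is violated (q3=F) — contradiction.
Both cases fail — unsatisfiable.

Unsatisfiable — no assignment works.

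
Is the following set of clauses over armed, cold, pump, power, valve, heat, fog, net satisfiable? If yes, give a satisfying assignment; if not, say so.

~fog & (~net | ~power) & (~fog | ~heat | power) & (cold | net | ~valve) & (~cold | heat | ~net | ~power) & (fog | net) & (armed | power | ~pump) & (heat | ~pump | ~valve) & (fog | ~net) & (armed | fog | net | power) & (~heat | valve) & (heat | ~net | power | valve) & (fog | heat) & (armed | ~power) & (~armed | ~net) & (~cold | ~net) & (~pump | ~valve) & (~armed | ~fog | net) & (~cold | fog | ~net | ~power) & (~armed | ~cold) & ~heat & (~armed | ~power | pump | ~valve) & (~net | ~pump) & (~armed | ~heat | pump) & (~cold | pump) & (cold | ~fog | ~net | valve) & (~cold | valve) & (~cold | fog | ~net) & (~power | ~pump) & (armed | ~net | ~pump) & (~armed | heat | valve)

UNSATISFIABLE

Case heat = True:
  Clause (~heat) is falsified — contradiction.
Case heat = False:
  (~fog) forces fog = False.
  Clause (fog | heat) is falsified — contradiction.
Both cases fail, so the formula is unsatisfiable.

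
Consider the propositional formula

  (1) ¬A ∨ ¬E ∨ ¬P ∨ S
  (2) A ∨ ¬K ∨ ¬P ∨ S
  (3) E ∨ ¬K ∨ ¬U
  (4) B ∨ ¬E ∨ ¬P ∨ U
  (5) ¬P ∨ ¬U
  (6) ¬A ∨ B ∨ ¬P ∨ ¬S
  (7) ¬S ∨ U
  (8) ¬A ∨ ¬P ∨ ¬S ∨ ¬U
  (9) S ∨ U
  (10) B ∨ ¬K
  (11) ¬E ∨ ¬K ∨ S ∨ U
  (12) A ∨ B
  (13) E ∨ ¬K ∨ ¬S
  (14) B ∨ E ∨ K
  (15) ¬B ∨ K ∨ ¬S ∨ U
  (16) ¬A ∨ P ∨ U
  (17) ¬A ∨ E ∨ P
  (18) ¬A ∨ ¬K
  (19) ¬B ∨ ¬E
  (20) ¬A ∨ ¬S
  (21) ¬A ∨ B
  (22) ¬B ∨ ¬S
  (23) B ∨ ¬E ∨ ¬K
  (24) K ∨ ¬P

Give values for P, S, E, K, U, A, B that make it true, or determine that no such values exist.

Try P = True:
  (¬P ∨ ¬U) forces U = False.
  (¬S ∨ U) forces S = False.
  clause (S ∨ U) is falsified — backtrack.
So P = False.
Set S = False.
  then (S ∨ U) forces U = True.
Set E = False.
  then (E ∨ ¬K ∨ ¬U) forces K = False.
  then (B ∨ E ∨ K) forces B = True.
  then (¬A ∨ E ∨ P) forces A = False.
All clauses satisfied.

P: False; S: False; E: False; K: False; U: True; A: False; B: True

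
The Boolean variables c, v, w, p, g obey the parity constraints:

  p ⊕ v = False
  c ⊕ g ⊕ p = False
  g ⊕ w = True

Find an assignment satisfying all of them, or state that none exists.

c = False; v = True; w = False; p = True; g = True

p ⊕ v = T ⊕ T = False ✓
c ⊕ g ⊕ p = F ⊕ T ⊕ T = False ✓
g ⊕ w = T ⊕ F = True ✓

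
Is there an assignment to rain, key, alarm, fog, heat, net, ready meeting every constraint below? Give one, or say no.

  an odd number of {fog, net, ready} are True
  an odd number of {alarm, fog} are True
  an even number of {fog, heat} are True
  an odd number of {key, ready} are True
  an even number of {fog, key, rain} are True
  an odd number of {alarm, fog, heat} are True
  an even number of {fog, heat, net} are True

rain=F; key=F; alarm=T; fog=F; heat=F; net=F; ready=T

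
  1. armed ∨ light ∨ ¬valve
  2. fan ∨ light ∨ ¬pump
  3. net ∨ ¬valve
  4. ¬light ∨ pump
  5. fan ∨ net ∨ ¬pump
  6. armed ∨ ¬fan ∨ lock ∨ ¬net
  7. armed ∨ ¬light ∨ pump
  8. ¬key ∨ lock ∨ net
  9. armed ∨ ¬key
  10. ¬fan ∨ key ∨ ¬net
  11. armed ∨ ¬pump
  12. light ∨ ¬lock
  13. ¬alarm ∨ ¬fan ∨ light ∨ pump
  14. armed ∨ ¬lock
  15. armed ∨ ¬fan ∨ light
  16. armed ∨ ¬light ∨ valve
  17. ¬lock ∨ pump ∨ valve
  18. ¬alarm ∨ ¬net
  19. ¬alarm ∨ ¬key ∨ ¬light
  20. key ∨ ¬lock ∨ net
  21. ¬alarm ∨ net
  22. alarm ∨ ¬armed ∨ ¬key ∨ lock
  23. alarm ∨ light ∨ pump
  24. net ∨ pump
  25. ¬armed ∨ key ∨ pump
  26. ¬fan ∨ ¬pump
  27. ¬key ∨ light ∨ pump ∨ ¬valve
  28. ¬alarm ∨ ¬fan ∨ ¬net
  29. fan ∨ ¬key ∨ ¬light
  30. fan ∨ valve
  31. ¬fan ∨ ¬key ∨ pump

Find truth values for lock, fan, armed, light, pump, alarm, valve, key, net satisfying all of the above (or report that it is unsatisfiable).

lock = False; fan = False; armed = True; light = True; pump = True; alarm = False; valve = True; key = False; net = True

Set lock = False.
Try fan = True:
  (¬fan ∨ ¬pump) forces pump = False.
  (¬light ∨ pump) forces light = False.
  (¬alarm ∨ ¬fan ∨ light ∨ pump) forces alarm = False.
  clause (alarm ∨ light ∨ pump) is falsified — backtrack.
So fan = False.
  then (fan ∨ valve) forces valve = True.
  then (net ∨ ¬valve) forces net = True.
  then (¬alarm ∨ ¬net) forces alarm = False.
Set armed = True.
  then (alarm ∨ ¬armed ∨ ¬key ∨ lock) forces key = False.
  then (¬armed ∨ key ∨ pump) forces pump = True.
  then (fan ∨ light ∨ ¬pump) forces light = True.
All clauses satisfied.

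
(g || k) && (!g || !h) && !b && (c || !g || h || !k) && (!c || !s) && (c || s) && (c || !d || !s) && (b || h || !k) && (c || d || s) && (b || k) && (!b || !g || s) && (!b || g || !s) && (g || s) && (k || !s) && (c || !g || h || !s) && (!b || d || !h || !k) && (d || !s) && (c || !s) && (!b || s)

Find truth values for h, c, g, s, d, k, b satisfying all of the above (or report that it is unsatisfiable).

Case b = True:
  Clause (!b) is falsified — contradiction.
Case b = False:
  (b || k) forces k = True.
  (b || h || !k) forces h = True.
  (!g || !h) forces g = False.
  (g || s) forces s = True.
  (!c || !s) forces c = False.
  Clause (c || !s) is falsified — contradiction.
Both cases fail, so the formula is unsatisfiable.

UNSATISFIABLE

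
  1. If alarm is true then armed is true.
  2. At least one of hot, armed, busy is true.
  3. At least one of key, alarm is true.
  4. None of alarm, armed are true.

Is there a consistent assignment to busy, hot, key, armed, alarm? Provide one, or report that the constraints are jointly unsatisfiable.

busy = True, hot = True, key = True, armed = False, alarm = False

  (1) alarm=F ⇒ armed: vacuous ✓
  (2) {hot, armed, busy}: 2 true — at least one ✓
  (3) {key, alarm}: 1 true — at least one ✓
  (4) {alarm, armed}: 0 true — none ✓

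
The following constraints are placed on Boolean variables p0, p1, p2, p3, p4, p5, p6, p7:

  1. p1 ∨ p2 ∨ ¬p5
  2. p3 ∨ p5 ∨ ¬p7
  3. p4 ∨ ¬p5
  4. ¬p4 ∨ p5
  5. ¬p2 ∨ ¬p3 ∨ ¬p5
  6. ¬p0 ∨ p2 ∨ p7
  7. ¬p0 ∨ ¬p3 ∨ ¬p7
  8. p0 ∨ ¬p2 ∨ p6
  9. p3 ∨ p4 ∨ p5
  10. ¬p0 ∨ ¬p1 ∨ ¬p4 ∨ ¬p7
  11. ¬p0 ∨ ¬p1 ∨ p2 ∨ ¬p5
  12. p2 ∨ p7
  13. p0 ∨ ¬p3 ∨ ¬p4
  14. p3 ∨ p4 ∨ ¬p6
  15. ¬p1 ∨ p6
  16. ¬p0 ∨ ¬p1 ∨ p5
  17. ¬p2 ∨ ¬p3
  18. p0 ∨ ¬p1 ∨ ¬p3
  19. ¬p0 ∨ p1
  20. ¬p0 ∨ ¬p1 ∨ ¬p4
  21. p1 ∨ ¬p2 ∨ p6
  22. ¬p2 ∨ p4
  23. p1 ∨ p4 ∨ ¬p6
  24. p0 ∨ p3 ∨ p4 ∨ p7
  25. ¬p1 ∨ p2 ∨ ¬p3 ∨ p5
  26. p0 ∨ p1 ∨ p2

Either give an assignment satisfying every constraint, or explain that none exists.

p0=F; p1=T; p2=T; p3=F; p4=T; p5=T; p6=T; p7=T

Try p0 = True:
  (¬p0 ∨ p1) forces p1 = True.
  (¬p1 ∨ p6) forces p6 = True.
  (¬p0 ∨ ¬p1 ∨ p5) forces p5 = True.
  (p4 ∨ ¬p5) forces p4 = True.
  clause (¬p0 ∨ ¬p1 ∨ ¬p4) is falsified — backtrack.
So p0 = False.
Set p1 = True.
  then (¬p1 ∨ p6) forces p6 = True.
  then (p0 ∨ ¬p1 ∨ ¬p3) forces p3 = False.
  then (p3 ∨ p4 ∨ ¬p6) forces p4 = True.
  then (¬p4 ∨ p5) forces p5 = True.
Set p2 = True.
Set p7 = True.
All clauses satisfied.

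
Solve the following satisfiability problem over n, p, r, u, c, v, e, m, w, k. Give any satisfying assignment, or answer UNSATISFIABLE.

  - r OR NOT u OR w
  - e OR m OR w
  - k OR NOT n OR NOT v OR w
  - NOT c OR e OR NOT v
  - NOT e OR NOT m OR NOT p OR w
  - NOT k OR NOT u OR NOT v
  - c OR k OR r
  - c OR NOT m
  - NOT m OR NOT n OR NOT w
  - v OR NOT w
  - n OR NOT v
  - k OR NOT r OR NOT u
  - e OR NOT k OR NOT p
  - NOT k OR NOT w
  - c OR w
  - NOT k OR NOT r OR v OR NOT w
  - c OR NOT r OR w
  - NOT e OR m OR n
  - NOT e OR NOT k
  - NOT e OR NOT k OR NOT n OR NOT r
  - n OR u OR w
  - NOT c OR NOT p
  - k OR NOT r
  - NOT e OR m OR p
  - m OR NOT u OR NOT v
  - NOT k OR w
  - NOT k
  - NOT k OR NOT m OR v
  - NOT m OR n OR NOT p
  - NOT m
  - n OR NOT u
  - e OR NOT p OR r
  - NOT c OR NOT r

Case m = True:
  Clause (NOT m) is falsified — contradiction.
Case m = False:
  (NOT k) forces k = False.
  (k OR NOT r) forces r = False.
  (c OR k OR r) forces c = True.
  (NOT c OR NOT p) forces p = False.
  (NOT e OR m OR p) forces e = False.
  (e OR m OR w) forces w = True.
  (NOT c OR e OR NOT v) forces v = False.
  Clause (v OR NOT w) is falsified — contradiction.
Both cases fail, so the formula is unsatisfiable.

The formula is unsatisfiable.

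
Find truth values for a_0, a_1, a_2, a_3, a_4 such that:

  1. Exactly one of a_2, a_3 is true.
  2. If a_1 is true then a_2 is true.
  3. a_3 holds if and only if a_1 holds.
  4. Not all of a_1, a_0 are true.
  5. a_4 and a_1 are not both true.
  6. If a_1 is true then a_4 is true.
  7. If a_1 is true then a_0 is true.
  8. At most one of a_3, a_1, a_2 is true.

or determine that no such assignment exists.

a_0=T, a_1=F, a_2=T, a_3=F, a_4=F

  (1) {a_2, a_3}: 1 true — exactly one ✓
  (2) a_1=F ⇒ a_2: vacuous ✓
  (3) a_3=F, a_1=F — same ✓
  (4) {a_1, a_0}: 1/2 true — not all ✓
  (5) a_4=F, a_1=F — not both ✓
  (6) a_1=F ⇒ a_4: vacuous ✓
  (7) a_1=F ⇒ a_0: vacuous ✓
  (8) {a_3, a_1, a_2}: 1 true — at most one ✓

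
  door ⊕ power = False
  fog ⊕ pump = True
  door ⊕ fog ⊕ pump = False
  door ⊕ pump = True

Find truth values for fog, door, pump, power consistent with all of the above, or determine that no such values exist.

fog: True; door: True; pump: False; power: True

door ⊕ power = T ⊕ T = False ✓
fog ⊕ pump = T ⊕ F = True ✓
door ⊕ fog ⊕ pump = T ⊕ T ⊕ F = False ✓
door ⊕ pump = T ⊕ F = True ✓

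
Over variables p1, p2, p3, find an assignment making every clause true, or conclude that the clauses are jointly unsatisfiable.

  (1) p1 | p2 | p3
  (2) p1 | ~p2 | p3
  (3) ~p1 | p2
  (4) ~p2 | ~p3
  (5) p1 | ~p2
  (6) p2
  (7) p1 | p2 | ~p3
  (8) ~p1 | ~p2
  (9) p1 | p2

Case p1 = True:
  (~p1 | p2) forces p2 = True.
  Clause (~p1 | ~p2) is falsified — contradiction.
Case p1 = False:
  (p1 | ~p2) forces p2 = False.
  Clause (p2) is falsified — contradiction.
Both cases fail, so the formula is unsatisfiable.

UNSATISFIABLE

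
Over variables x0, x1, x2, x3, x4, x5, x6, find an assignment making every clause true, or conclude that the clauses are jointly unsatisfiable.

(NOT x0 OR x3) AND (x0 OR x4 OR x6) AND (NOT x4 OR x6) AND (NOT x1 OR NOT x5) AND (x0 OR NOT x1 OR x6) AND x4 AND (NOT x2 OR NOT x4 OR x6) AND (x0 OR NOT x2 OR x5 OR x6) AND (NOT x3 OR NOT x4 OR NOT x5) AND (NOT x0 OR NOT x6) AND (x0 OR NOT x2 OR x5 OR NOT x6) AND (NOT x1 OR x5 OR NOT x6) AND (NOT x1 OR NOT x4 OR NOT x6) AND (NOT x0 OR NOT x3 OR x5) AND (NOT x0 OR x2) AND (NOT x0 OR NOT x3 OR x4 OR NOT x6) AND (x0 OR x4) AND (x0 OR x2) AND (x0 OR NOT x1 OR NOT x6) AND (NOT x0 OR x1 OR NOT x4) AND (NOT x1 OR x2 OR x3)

x0: False; x1: False; x2: True; x3: False; x4: True; x5: True; x6: True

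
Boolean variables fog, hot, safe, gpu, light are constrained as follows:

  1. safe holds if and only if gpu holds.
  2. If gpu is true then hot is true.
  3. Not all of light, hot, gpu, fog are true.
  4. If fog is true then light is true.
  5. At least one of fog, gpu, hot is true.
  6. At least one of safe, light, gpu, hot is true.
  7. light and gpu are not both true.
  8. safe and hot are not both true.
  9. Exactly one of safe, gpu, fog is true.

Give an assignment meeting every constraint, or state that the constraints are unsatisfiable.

fog = True, hot = True, safe = False, gpu = False, light = True

  (1) safe=F, gpu=F — same ✓
  (2) gpu=F ⇒ hot: vacuous ✓
  (3) {light, hot, gpu, fog}: 3/4 true — not all ✓
  (4) fog=T ⇒ light: T ✓
  (5) {fog, gpu, hot}: 2 true — at least one ✓
  (6) {safe, light, gpu, hot}: 2 true — at least one ✓
  (7) light=T, gpu=F — not both ✓
  (8) safe=F, hot=T — not both ✓
  (9) {safe, gpu, fog}: 1 true — exactly one ✓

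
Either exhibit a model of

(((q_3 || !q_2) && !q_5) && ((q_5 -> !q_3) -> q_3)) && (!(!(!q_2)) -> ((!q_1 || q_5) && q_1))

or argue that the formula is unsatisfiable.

q_1 = True, q_2 = True, q_3 = True, q_5 = False

  ((q_3 || !q_2) && !q_5) && ((q_5 -> !q_3) -> q_3) = True
    (q_3 || !q_2) && !q_5 = True
      q_3 || !q_2 = True
        !q_2 = False
      !q_5 = True
    (q_5 -> !q_3) -> q_3 = True
      q_5 -> !q_3 = True
        !q_3 = False
  !(!(!q_2)) -> ((!q_1 || q_5) && q_1) = True
    !(!(!q_2)) = False
      !(!q_2) = True
        !q_2 = False
    (!q_1 || q_5) && q_1 = False
      !q_1 || q_5 = False
        !q_1 = False
Both conjuncts True, so the formula holds.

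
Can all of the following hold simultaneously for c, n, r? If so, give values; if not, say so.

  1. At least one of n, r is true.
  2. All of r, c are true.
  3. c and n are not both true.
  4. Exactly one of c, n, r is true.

The formula is unsatisfiable.

Case c = True:
  (2) forces r = True.
  Constraint (4) is violated (c=T, r=T) — contradiction.
Case c = False:
  Constraint (2) is violated (c=F) — contradiction.
Both cases fail — unsatisfiable.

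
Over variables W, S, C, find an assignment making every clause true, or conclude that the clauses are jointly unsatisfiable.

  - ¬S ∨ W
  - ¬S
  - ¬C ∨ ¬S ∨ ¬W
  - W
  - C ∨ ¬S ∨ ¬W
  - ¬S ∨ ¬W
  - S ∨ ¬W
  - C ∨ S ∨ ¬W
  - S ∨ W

Case W = True:
  (¬S) forces S = False.
  Clause (S ∨ ¬W) is falsified — contradiction.
Case W = False:
  Clause (W) is falsified — contradiction.
Both cases fail, so the formula is unsatisfiable.

UNSATISFIABLE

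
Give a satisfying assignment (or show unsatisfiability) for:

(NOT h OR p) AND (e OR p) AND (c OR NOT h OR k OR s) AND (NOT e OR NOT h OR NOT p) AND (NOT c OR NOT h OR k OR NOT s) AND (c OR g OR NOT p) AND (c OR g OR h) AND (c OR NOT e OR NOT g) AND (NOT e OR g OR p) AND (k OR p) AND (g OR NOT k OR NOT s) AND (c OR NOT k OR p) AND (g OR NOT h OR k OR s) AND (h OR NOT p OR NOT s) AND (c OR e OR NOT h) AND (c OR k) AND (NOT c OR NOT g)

h = False, e = False, p = True, k = True, s = False, g = True, c = False

Set h = False.
Set e = False.
  then (e OR p) forces p = True.
  then (h OR NOT p OR NOT s) forces s = False.
Set k = True.
Set g = True.
  then (NOT c OR NOT g) forces c = False.
All clauses satisfied.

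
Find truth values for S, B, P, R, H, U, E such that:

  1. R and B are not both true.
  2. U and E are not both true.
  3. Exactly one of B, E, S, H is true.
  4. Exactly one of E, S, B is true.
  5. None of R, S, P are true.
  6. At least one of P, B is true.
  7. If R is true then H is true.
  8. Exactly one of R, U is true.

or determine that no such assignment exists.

S=F; B=T; P=F; R=F; H=F; U=T; E=F

  (1) R=F, B=T — not both ✓
  (2) U=T, E=F — not both ✓
  (3) {B, E, S, H}: 1 true — exactly one ✓
  (4) {E, S, B}: 1 true — exactly one ✓
  (5) {R, S, P}: 0 true — none ✓
  (6) {P, B}: 1 true — at least one ✓
  (7) R=F ⇒ H: vacuous ✓
  (8) {R, U}: 1 true — exactly one ✓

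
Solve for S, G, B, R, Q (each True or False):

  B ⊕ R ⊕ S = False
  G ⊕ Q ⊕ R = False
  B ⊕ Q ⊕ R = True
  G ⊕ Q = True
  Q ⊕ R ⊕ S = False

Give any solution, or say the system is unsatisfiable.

S = False, G = False, B = True, R = True, Q = True

B ⊕ R ⊕ S = T ⊕ T ⊕ F = False ✓
G ⊕ Q ⊕ R = F ⊕ T ⊕ T = False ✓
B ⊕ Q ⊕ R = T ⊕ T ⊕ T = True ✓
G ⊕ Q = F ⊕ T = True ✓
Q ⊕ R ⊕ S = T ⊕ T ⊕ F = False ✓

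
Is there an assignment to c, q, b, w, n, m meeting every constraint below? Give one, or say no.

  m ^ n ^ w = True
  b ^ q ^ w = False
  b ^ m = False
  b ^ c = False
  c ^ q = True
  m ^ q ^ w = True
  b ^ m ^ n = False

Adding constraints 2, 3, 6 mod 2: every variable appears an even number of times on the left, so the left side is 0.
But the right sides sum to 1 (mod 2). 0 ≠ 1 — the system is inconsistent.

The formula is unsatisfiable.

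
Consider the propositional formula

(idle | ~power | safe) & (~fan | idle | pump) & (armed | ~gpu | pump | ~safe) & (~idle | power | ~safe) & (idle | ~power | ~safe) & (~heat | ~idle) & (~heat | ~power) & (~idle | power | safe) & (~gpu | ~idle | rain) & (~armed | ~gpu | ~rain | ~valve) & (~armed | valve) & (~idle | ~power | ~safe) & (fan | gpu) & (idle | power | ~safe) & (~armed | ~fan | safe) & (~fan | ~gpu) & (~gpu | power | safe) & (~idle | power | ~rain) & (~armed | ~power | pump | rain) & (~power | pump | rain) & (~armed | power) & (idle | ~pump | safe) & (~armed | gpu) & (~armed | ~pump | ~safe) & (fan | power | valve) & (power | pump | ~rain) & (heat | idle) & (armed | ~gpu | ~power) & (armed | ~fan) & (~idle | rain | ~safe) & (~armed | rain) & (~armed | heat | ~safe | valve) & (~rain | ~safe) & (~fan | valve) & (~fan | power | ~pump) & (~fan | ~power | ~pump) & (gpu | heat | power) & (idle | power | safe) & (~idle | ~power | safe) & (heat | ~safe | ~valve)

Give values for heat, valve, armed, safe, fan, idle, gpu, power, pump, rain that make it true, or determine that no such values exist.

No satisfying assignment exists.

Case safe = True:
  (~rain | ~safe) forces rain = False.
  (~idle | rain | ~safe) forces idle = False.
  (idle | ~power | ~safe) forces power = False.
  Clause (idle | power | ~safe) is falsified — contradiction.
Case safe = False:
  If power = True:
    (idle | ~power | safe) forces idle = True.
    clause (~idle | ~power | safe) is falsified.
  If power = False:
    (~idle | power | safe) forces idle = False.
    clause (idle | power | safe) is falsified.
  Every sub-case reaches a contradiction.
Both cases fail, so the formula is unsatisfiable.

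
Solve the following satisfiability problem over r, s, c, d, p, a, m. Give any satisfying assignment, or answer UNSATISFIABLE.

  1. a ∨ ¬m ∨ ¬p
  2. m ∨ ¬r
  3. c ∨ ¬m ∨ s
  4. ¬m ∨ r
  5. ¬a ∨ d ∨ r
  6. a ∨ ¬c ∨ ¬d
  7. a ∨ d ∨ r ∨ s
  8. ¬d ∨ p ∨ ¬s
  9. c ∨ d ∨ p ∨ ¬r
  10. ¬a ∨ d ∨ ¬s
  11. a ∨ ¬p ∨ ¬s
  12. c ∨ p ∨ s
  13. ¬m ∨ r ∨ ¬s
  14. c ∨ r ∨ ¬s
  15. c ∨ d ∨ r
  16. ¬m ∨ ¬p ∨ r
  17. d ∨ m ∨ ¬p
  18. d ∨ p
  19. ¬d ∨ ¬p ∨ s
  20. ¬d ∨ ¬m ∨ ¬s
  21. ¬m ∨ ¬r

r=F; s=T; c=T; d=T; p=T; a=T; m=F

Try r = True:
  (m ∨ ¬r) forces m = True.
  clause (¬m ∨ ¬r) is falsified — backtrack.
So r = False.
  then (¬m ∨ r) forces m = False.
Set s = True.
  then (c ∨ r ∨ ¬s) forces c = True.
Set d = True.
  then (a ∨ ¬c ∨ ¬d) forces a = True.
  then (¬d ∨ p ∨ ¬s) forces p = True.
All clauses satisfied.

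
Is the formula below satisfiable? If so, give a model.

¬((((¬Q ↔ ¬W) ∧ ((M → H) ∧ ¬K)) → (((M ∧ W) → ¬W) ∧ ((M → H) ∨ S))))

M=T, H=T, K=F, S=T, W=T, Q=T

  ¬((((¬Q ↔ ¬W) ∧ ((M → H) ∧ ¬K)) → (((M ∧ W) → ¬W) ∧ ((M → H) ∨ S)))) = True
    ((¬Q ↔ ¬W) ∧ ((M → H) ∧ ¬K)) → (((M ∧ W) → ¬W) ∧ ((M → H) ∨ S)) = False
      (¬Q ↔ ¬W) ∧ ((M → H) ∧ ¬K) = True
        ¬Q ↔ ¬W = True
          ¬Q = False
          ¬W = False
        (M → H) ∧ ¬K = True
          M → H = True
          ¬K = True
      ((M ∧ W) → ¬W) ∧ ((M → H) ∨ S) = False
        (M ∧ W) → ¬W = False
          M ∧ W = True
          ¬W = False
        (M → H) ∨ S = True
          M → H = True
The formula evaluates to True.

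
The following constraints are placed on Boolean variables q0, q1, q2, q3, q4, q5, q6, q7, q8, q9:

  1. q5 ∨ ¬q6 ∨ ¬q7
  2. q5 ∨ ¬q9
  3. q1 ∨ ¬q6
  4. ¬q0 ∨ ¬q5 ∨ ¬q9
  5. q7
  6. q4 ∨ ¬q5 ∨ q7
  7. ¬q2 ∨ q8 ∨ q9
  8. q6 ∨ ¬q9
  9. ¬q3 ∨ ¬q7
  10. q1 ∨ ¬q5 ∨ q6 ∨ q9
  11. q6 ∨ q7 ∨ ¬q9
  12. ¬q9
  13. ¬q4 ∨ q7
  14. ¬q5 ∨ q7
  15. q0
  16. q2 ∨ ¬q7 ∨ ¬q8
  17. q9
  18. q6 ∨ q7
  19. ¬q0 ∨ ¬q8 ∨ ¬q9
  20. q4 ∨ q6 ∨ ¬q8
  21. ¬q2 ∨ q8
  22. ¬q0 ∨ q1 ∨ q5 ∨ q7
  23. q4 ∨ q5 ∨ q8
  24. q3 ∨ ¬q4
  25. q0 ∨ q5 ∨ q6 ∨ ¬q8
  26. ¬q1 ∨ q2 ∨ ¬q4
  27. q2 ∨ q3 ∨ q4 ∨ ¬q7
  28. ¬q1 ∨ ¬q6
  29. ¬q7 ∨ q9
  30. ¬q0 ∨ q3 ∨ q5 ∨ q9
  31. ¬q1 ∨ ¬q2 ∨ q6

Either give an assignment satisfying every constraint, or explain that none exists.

Unsatisfiable — no assignment works.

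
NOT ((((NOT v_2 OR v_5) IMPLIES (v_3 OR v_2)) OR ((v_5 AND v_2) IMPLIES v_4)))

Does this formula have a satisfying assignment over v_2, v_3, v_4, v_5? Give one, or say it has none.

The formula is unsatisfiable.

Case v_2 = True: the formula becomes NOT ((True OR (v_5 IMPLIES v_4))) = False.
Case v_2 = False: the formula becomes NOT ((v_3 OR True)) = False.
Both cases fail — unsatisfiable.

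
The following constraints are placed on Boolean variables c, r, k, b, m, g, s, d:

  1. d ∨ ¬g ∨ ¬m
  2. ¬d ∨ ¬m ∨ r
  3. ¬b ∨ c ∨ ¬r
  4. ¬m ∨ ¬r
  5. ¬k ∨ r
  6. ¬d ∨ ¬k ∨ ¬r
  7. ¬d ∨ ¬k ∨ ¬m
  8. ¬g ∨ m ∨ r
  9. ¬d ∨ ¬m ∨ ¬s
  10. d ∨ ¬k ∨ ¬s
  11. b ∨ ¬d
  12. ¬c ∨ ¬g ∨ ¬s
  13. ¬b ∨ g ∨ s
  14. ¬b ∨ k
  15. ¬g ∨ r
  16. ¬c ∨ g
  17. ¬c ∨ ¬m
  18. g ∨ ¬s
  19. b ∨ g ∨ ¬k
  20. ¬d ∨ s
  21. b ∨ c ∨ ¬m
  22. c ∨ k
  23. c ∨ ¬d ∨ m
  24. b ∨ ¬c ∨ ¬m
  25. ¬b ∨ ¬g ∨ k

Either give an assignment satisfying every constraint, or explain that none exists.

c: True; r: True; k: True; b: True; m: False; g: True; s: False; d: False

Set c = True.
  then (¬c ∨ g) forces g = True.
  then (¬c ∨ ¬m) forces m = False.
  then (¬g ∨ m ∨ r) forces r = True.
  then (¬c ∨ ¬g ∨ ¬s) forces s = False.
  then (¬d ∨ s) forces d = False.
Set k = True.
Set b = True.
All clauses satisfied.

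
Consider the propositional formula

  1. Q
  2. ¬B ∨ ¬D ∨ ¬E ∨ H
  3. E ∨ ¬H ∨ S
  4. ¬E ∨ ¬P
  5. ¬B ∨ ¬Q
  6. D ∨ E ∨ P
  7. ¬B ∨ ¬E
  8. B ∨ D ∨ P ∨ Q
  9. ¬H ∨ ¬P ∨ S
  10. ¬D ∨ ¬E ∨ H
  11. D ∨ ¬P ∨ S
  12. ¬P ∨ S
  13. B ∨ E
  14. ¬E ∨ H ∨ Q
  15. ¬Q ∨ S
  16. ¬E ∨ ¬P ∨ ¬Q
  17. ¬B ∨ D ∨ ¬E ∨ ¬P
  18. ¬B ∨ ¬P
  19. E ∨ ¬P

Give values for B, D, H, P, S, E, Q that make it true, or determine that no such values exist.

Unit clause (Q) forces Q = True.
In (¬B ∨ ¬Q) only ¬B is left, so B = False.
In (B ∨ E) only E is left, so E = True.
In (¬Q ∨ S) only S is left, so S = True.
In (¬E ∨ ¬P ∨ ¬Q) only ¬P is left, so P = False.
Set D = True.
  then (¬D ∨ ¬E ∨ H) forces H = True.
All clauses satisfied.

B = False; D = True; H = True; P = False; S = True; E = True; Q = True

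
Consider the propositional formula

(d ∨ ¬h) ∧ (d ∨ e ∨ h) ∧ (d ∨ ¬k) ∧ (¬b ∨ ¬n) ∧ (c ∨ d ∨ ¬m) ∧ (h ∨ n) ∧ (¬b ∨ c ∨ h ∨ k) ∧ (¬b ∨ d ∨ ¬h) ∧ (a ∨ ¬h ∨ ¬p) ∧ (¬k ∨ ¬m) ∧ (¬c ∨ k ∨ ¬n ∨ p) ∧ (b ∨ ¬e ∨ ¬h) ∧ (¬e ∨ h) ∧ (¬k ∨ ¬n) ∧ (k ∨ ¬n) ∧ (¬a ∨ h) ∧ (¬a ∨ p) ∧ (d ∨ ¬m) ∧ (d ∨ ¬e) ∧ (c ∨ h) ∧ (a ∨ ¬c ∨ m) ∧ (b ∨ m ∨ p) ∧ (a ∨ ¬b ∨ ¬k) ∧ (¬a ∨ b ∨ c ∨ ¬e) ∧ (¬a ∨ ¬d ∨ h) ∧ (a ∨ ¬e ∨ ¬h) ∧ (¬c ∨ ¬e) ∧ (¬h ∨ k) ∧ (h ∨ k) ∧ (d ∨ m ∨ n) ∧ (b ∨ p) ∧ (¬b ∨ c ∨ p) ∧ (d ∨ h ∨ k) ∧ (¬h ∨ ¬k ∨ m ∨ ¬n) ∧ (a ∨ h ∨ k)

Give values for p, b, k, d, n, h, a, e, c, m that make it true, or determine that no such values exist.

Set p = True.
Set b = True.
  then (¬b ∨ ¬n) forces n = False.
  then (h ∨ n) forces h = True.
  then (¬b ∨ d ∨ ¬h) forces d = True.
  then (a ∨ ¬h ∨ ¬p) forces a = True.
  then (¬h ∨ k) forces k = True.
  then (¬k ∨ ¬m) forces m = False.
Set e = False.
Set c = False.
All clauses satisfied.

p: True, b: True, k: True, d: True, n: False, h: True, a: True, e: False, c: False, m: False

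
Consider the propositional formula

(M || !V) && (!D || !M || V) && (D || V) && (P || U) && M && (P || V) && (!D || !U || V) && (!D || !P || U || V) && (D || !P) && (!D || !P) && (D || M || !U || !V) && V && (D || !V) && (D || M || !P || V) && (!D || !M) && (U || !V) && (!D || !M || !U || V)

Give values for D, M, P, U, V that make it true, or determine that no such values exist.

UNSATISFIABLE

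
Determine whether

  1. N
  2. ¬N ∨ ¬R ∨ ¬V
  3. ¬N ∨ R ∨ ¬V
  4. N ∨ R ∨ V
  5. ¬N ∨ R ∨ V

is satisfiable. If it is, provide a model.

V: False, N: True, R: True

Unit clause (N) forces N = True.
Try V = True:
  (¬N ∨ ¬R ∨ ¬V) forces R = False.
  clause (¬N ∨ R ∨ ¬V) is falsified — backtrack.
So V = False.
  then (¬N ∨ R ∨ V) forces R = True.
Check each clause:
  (N): N holds.
  (¬N ∨ ¬R ∨ ¬V): ¬V holds.
  (¬N ∨ R ∨ ¬V): R holds.
  (N ∨ R ∨ V): N holds.
  (¬N ∨ R ∨ V): R holds.
All clauses satisfied.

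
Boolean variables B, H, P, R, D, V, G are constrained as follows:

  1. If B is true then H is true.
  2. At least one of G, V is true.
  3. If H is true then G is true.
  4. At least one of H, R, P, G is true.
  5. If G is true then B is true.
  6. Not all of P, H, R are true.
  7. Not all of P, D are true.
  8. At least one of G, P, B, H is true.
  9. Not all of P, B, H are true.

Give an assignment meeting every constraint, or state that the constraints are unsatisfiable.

B=T, H=T, P=F, R=T, D=T, V=F, G=T

  (1) B=T ⇒ H: T ✓
  (2) {G, V}: 1 true — at least one ✓
  (3) H=T ⇒ G: T ✓
  (4) {H, R, P, G}: 3 true — at least one ✓
  (5) G=T ⇒ B: T ✓
  (6) {P, H, R}: 2/3 true — not all ✓
  (7) {P, D}: 1/2 true — not all ✓
  (8) {G, P, B, H}: 3 true — at least one ✓
  (9) {P, B, H}: 2/3 true — not all ✓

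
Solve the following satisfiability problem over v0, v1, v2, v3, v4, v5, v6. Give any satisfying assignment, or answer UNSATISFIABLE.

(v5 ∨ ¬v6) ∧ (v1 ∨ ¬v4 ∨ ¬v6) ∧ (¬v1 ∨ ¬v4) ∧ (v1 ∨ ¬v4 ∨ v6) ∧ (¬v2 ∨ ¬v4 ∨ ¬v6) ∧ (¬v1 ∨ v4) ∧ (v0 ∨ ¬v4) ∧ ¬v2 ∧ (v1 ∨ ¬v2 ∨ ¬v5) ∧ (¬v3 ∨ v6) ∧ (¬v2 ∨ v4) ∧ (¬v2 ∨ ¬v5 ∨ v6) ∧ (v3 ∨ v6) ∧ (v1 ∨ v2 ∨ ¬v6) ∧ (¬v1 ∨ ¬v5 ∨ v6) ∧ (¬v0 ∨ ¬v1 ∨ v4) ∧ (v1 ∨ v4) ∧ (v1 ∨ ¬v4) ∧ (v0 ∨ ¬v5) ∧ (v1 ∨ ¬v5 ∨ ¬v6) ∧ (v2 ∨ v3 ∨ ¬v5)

Case v4 = True:
  (¬v1 ∨ ¬v4) forces v1 = False.
  Clause (v1 ∨ ¬v4) is falsified — contradiction.
Case v4 = False:
  (¬v1 ∨ v4) forces v1 = False.
  Clause (v1 ∨ v4) is falsified — contradiction.
Both cases fail, so the formula is unsatisfiable.

Unsatisfiable — no assignment works.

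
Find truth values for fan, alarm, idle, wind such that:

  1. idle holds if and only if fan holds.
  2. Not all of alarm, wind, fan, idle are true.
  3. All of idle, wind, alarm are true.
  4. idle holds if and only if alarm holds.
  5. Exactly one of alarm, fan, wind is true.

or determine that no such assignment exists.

Case alarm = True:
  (3) forces idle = True.
  (1) with idle=T forces fan = True.
  Constraint (5) is violated (alarm=T, fan=T) — contradiction.
Case alarm = False:
  Constraint (3) is violated (alarm=F) — contradiction.
Both cases fail — unsatisfiable.

Unsatisfiable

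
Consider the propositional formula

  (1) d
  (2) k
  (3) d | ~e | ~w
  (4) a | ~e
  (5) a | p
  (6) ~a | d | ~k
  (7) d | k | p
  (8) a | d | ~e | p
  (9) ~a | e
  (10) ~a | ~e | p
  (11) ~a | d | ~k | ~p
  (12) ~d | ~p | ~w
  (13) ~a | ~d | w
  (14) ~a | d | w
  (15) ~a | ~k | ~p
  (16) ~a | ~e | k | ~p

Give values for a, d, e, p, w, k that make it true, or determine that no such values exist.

Unit clause (d) forces d = True.
Unit clause (k) forces k = True.
Set a = False.
  then (a | ~e) forces e = False.
  then (a | p) forces p = True.
  then (~d | ~p | ~w) forces w = False.
All clauses satisfied.

a=F, d=T, e=F, p=T, w=F, k=T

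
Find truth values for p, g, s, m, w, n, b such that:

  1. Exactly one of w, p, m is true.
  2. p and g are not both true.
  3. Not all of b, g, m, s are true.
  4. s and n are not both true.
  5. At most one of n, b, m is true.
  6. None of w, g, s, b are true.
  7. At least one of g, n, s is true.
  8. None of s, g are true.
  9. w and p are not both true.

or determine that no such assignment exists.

p=T, g=F, s=F, m=F, w=F, n=T, b=F

  (1) {w, p, m}: 1 true — exactly one ✓
  (2) p=T, g=F — not both ✓
  (3) {b, g, m, s}: 0/4 true — not all ✓
  (4) s=F, n=T — not both ✓
  (5) {n, b, m}: 1 true — at most one ✓
  (6) {w, g, s, b}: 0 true — none ✓
  (7) {g, n, s}: 1 true — at least one ✓
  (8) {s, g}: 0 true — none ✓
  (9) w=F, p=T — not both ✓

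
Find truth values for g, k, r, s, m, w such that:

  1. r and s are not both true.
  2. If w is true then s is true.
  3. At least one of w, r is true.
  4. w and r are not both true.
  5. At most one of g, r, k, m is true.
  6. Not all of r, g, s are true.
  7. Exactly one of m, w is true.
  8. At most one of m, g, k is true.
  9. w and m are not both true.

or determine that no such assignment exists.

g: False; k: False; r: False; s: True; m: False; w: True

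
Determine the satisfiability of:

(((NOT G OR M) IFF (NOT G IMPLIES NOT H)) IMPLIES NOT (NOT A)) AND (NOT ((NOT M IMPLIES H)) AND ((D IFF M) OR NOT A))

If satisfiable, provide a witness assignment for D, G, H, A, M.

D = False; G = True; H = False; A = False; M = False

  ((NOT G OR M) IFF (NOT G IMPLIES NOT H)) IMPLIES NOT (NOT A) = True
    (NOT G OR M) IFF (NOT G IMPLIES NOT H) = False
      NOT G OR M = False
        NOT G = False
      NOT G IMPLIES NOT H = True
        NOT G = False
        NOT H = True
    NOT (NOT A) = False
      NOT A = True
  NOT ((NOT M IMPLIES H)) AND ((D IFF M) OR NOT A) = True
    NOT ((NOT M IMPLIES H)) = True
      NOT M IMPLIES H = False
        NOT M = True
    (D IFF M) OR NOT A = True
      D IFF M = True
      NOT A = True
Both conjuncts True, so the formula holds.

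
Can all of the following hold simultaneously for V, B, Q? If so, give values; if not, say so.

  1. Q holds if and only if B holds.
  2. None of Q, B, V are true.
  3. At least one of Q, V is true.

UNSATISFIABLE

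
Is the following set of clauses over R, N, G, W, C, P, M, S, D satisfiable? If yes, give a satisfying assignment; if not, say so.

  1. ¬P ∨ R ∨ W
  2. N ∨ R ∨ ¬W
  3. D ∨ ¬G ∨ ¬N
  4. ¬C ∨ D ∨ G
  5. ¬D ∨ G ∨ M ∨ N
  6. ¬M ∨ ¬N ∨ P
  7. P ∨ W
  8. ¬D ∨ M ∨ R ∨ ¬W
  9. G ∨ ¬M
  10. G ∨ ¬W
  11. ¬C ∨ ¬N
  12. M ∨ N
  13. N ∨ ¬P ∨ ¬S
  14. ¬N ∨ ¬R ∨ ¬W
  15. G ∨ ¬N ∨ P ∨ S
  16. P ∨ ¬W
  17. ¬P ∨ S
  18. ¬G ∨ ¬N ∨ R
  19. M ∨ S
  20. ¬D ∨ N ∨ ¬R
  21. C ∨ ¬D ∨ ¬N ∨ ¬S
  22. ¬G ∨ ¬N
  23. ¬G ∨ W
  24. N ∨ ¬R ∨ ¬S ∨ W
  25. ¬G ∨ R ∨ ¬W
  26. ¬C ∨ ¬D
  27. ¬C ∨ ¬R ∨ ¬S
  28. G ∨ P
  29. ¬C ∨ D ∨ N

Set R = True.
Set N = True.
  then (¬C ∨ ¬N) forces C = False.
  then (¬N ∨ ¬R ∨ ¬W) forces W = False.
  then (¬G ∨ ¬N) forces G = False.
  then (G ∨ P) forces P = True.
  then (G ∨ ¬M) forces M = False.
  then (¬P ∨ S) forces S = True.
  then (C ∨ ¬D ∨ ¬N ∨ ¬S) forces D = False.
All clauses satisfied.

R=T; N=T; G=F; W=F; C=F; P=T; M=F; S=T; D=F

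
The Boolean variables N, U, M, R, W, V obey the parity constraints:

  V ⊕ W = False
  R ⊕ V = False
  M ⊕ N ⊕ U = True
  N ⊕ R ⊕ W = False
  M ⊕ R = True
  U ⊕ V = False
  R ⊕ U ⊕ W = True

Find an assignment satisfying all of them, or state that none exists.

N = False; U = True; M = False; R = True; W = True; V = True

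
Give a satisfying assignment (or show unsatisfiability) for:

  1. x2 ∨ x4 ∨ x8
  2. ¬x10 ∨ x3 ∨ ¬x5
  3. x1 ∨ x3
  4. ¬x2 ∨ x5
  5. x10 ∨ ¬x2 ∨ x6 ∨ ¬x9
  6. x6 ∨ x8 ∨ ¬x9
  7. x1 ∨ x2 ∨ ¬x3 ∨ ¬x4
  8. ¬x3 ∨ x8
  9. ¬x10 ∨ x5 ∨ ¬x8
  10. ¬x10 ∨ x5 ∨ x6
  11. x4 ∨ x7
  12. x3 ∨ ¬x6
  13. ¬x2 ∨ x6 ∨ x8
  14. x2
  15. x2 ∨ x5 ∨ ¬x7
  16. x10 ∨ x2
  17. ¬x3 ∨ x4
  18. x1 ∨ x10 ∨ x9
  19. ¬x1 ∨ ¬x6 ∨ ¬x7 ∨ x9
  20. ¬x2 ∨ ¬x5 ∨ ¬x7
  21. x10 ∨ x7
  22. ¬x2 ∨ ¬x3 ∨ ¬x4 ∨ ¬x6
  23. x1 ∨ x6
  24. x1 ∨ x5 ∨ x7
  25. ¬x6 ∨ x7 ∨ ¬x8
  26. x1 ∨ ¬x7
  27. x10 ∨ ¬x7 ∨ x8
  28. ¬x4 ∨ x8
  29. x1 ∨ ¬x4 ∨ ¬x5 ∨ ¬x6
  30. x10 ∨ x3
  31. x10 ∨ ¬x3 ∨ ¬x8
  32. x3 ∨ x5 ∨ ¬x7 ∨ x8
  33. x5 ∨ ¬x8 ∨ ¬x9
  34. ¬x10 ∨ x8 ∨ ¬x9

Unit clause (x2) forces x2 = True.
In (¬x2 ∨ x5) only x5 is left, so x5 = True.
In (¬x2 ∨ ¬x5 ∨ ¬x7) only ¬x7 is left, so x7 = False.
In (x10 ∨ x7) only x10 is left, so x10 = True.
In (¬x10 ∨ x3 ∨ ¬x5) only x3 is left, so x3 = True.
In (¬x3 ∨ x8) only x8 is left, so x8 = True.
In (x4 ∨ x7) only x4 is left, so x4 = True.
In (¬x2 ∨ ¬x3 ∨ ¬x4 ∨ ¬x6) only ¬x6 is left, so x6 = False.
In (x1 ∨ x6) only x1 is left, so x1 = True.
Set x9 = True.
All clauses satisfied.

x1 = True, x2 = True, x3 = True, x4 = True, x5 = True, x6 = False, x7 = False, x8 = True, x9 = True, x10 = True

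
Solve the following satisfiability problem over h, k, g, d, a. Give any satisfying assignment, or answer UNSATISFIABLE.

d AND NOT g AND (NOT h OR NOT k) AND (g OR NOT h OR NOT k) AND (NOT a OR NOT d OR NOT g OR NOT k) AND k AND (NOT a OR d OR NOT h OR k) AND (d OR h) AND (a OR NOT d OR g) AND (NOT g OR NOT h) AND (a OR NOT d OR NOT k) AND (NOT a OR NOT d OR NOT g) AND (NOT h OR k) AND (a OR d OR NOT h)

h = False; k = True; g = False; d = True; a = True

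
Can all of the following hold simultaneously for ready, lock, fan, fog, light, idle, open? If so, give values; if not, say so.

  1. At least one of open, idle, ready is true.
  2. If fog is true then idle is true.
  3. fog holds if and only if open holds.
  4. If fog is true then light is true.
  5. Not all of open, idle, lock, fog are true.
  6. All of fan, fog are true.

ready: False, lock: False, fan: True, fog: True, light: True, idle: True, open: True

  (1) {open, idle, ready}: 2 true — at least one ✓
  (2) fog=T ⇒ idle: T ✓
  (3) fog=T, open=T — same ✓
  (4) fog=T ⇒ light: T ✓
  (5) {open, idle, lock, fog}: 3/4 true — not all ✓
  (6) {fan, fog}: all 2 true ✓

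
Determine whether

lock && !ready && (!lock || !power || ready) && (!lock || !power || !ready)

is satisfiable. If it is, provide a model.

Unit clause (lock) forces lock = True.
Unit clause (!ready) forces ready = False.
In (!lock || !power || ready) only !power is left, so power = False.
All clauses satisfied.

lock: True; power: False; ready: False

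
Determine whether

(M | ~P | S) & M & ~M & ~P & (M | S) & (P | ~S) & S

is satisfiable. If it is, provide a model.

UNSATISFIABLE

Case M = True:
  Clause (~M) is falsified — contradiction.
Case M = False:
  Clause (M) is falsified — contradiction.
Both cases fail, so the formula is unsatisfiable.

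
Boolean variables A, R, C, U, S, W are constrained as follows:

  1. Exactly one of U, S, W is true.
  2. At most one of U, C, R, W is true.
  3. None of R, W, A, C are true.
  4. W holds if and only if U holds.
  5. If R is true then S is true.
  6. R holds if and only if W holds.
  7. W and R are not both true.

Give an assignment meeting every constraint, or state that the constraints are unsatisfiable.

A=F; R=F; C=F; U=F; S=T; W=F

  (1) {U, S, W}: 1 true — exactly one ✓
  (2) {U, C, R, W}: 0 true — at most one ✓
  (3) {R, W, A, C}: 0 true — none ✓
  (4) W=F, U=F — same ✓
  (5) R=F ⇒ S: vacuous ✓
  (6) R=F, W=F — same ✓
  (7) W=F, R=F — not both ✓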